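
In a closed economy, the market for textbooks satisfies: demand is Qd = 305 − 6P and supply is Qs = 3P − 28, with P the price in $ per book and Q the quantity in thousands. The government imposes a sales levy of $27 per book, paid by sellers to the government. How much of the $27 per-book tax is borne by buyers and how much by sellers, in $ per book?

Buyers bear $9 per book; sellers bear $18 per book.

Without the tax, 305 − 6P = 3P − 28 gives 9P = 333, so P* = $37 and Q* = 83.
With the tax collected from sellers, supply shifts: Qs = 3(P − 27) − 28.
New equilibrium: buyers pay $46, sellers receive $19, Q = 29. (Wedge: Pb − Ps = 27.)
Burden on buyers: $9; on sellers: $18. (They sum to $27.)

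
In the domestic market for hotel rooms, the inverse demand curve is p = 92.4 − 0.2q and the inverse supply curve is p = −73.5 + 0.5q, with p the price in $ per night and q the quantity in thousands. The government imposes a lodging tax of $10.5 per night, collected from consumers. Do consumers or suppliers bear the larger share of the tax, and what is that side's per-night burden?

Suppliers bear the larger share: $7.5 per night.

Rewrite in direct form: qd = 462 − 5p and qs = 2p + 147.
Without the tax, 462 − 5p = 2p + 147 gives 7p = 315, so p* = $45 and q* = 237.
With the tax collected from consumers, demand (in seller-price terms) shifts: qd = 462 − 5(p + 10.5).
New equilibrium: consumers pay $48, suppliers receive $37.5, q = 222. (Wedge: pb − ps = 10.5.)
Per-night burden: consumers $3, suppliers $7.5.
Suppliers take the larger share because supply is less price-elastic here (demand slope 5 vs supply slope 2).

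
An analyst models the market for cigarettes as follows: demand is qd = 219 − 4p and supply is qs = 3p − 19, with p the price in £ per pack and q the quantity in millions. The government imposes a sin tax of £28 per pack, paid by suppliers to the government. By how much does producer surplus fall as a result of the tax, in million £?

Producer surplus falls by £944 million.

Before the tax: set 219 − 4p = 3p − 19 → p* = £34, q* = 83.
With the tax collected from suppliers, supply shifts: qs = 3(p − 28) − 19.
Solving gives q = 35 with consumers paying £46 and suppliers receiving £18 (the £28 wedge).
ΔPS is the trapezoid between Q = 35 and Q = 83 of height £16: ½ · (83 + 35) · 16 = £944.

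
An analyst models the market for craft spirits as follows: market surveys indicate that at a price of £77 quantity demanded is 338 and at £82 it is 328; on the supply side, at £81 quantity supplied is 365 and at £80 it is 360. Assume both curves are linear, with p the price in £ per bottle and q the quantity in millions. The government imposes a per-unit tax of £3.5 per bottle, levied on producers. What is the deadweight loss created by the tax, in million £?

Deadweight loss = £8.75 million.

Demand slope: (328 − 338)/(82 − 77) = -2, so qd = 492 − 2p.
Supply slope: (360 − 365)/(80 − 81) = 5, so qs = 5p − 40.
Before the tax: set 492 − 2p = 5p − 40 → p* = £76, q* = 340.
With the tax collected from producers, supply shifts: qs = 5(p − 3.5) − 40.
New equilibrium: consumers pay £78.5, producers receive £75, q = 335. (Wedge: pb − ps = 3.5.)
Quantity falls by |ΔQ| = |340 − 335| = 5.
DWL = ½ · t · |ΔQ| = ½ · 3.5 · 5 = £8.75.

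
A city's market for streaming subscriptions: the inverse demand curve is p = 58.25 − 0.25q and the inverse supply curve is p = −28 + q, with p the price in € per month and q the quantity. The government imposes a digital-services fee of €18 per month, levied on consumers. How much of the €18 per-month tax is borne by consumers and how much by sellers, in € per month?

Inverting to q(p) form: qd = 233 − 4p; qs = p + 28.
Without the tax, 233 − 4p = p + 28 gives 5p = 205, so p* = €41 and q* = 69.
With the tax collected from consumers, demand (in seller-price terms) shifts: qd = 233 − 4(p + 18).
Solving gives q = 54.6 with consumers paying €44.6 and sellers receiving €26.6 (the €18 wedge).
Burden on consumers: €3.6; on sellers: €14.4. (They sum to €18.)
The less price-elastic side of the market bears the larger share of a per-unit tax.

Consumers bear €3.6 per month; sellers bear €14.4 per month.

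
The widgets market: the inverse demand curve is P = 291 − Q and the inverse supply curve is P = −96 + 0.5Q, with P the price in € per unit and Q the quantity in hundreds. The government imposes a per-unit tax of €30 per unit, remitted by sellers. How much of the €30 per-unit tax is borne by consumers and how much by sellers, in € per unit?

Rewrite in direct form: Qd = 291 − P and Qs = 2P + 192.
Without the tax, 291 − P = 2P + 192 gives 3P = 99, so P* = €33 and Q* = 258.
With the tax collected from sellers, supply shifts: Qs = 2(P − 30) + 192.
New equilibrium: consumers pay €53, sellers receive €23, Q = 238. (Wedge: Pb − Ps = 30.)
Burden on consumers: €20; on sellers: €10. (They sum to €30.)
The less price-elastic side of the market bears the larger share of a per-unit tax.

Consumers bear €20 per unit; sellers bear €10 per unit.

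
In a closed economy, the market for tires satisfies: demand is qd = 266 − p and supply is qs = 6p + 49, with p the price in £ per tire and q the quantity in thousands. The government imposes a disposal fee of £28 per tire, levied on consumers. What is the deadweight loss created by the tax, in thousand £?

Deadweight loss = £336 thousand.

Before the tax: set 266 − p = 6p + 49 → p* = £31, q* = 235.
With the tax collected from consumers, demand (in seller-price terms) shifts: qd = 266 − (p + 28).
New equilibrium: consumers pay £55, producers receive £27, q = 211. (Wedge: pb − ps = 28.)
Quantity falls by |ΔQ| = |235 − 211| = 24.
DWL = ½ · t · |ΔQ| = ½ · 28 · 24 = £336.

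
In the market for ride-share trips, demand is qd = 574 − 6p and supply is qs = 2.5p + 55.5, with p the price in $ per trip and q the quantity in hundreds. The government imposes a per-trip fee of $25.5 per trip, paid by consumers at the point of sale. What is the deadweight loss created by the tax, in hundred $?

Deadweight loss = $573.75 hundred.

Before the tax: set 574 − 6p = 2.5p + 55.5 → p* = $61, q* = 208.
With the tax collected from consumers, demand (in seller-price terms) shifts: qd = 574 − 6(p + 25.5).
Solving gives q = 163 with consumers paying $68.5 and sellers receiving $43 (the $25.5 wedge).
Quantity falls by |ΔQ| = |208 − 163| = 45.
DWL = ½ · t · |ΔQ| = ½ · 25.5 · 45 = $573.75.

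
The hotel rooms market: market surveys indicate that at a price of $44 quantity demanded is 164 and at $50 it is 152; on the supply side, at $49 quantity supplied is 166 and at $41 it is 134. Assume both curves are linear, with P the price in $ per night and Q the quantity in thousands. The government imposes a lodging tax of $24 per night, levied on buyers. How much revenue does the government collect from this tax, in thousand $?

Tax revenue = $3024 thousand.

Demand slope: (152 − 164)/(50 − 44) = -2, so Qd = 252 − 2P.
Supply slope: (134 − 166)/(41 − 49) = 4, so Qs = 4P − 30.
Before the tax: set 252 − 2P = 4P − 30 → P* = $47, Q* = 158.
With the tax collected from buyers, demand (in seller-price terms) shifts: Qd = 252 − 2(P + 24).
Solving gives Q = 126 with buyers paying $63 and producers receiving $39 (the $24 wedge).
Revenue = t · Q = 24 · 126 = $3024.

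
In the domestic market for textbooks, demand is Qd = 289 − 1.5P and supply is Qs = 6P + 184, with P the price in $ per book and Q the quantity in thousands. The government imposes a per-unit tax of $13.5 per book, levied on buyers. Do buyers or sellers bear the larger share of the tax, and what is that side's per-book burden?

Buyers bear the larger share: $10.8 per book.

Without the tax, 289 − 1.5P = 6P + 184 gives 7.5P = 105, so P* = $14 and Q* = 268.
With the tax collected from buyers, demand (in seller-price terms) shifts: Qd = 289 − 1.5(P + 13.5).
Solving gives Q = 251.8 with buyers paying $24.8 and sellers receiving $11.3 (the $13.5 wedge).
Per-book burden: buyers $10.8, sellers $2.7.
Buyers take the larger share because demand is less price-elastic here (demand slope 1.5 vs supply slope 6).
The less price-elastic side of the market bears the larger share of a per-unit tax.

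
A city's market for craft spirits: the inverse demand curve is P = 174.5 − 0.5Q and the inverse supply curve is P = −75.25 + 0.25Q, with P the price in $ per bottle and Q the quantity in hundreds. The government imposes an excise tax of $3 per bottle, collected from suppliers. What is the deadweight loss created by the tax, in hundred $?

Rewrite in direct form: Qd = 349 − 2P and Qs = 4P + 301.
Without the tax, 349 − 2P = 4P + 301 gives 6P = 48, so P* = $8 and Q* = 333.
With the tax collected from suppliers, supply shifts: Qs = 4(P − 3) + 301.
Solving gives Q = 329 with buyers paying $10 and suppliers receiving $7 (the $3 wedge).
Quantity falls by |ΔQ| = |333 − 329| = 4.
DWL = ½ · t · |ΔQ| = ½ · 3 · 4 = $6.

Deadweight loss = $6 hundred.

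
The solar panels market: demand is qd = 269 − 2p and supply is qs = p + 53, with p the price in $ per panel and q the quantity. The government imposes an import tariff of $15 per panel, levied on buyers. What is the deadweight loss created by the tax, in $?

Deadweight loss = $75.

Without the tax, 269 − 2p = p + 53 gives 3p = 216, so p* = $72 and q* = 125.
With the tax collected from buyers, demand (in seller-price terms) shifts: qd = 269 − 2(p + 15).
New equilibrium: buyers pay $77, suppliers receive $62, q = 115. (Wedge: pb − ps = 15.)
Quantity falls by |ΔQ| = |125 − 115| = 10.
DWL = ½ · t · |ΔQ| = ½ · 15 · 10 = $75.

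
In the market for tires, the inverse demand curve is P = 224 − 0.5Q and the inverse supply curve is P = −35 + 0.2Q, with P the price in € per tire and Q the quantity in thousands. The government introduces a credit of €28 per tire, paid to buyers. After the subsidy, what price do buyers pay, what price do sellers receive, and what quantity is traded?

Buyers pay €19; sellers receive €47; quantity = 410.

Inverting to Q(P) form: Qd = 448 − 2P; Qs = 5P + 175.
Before the subsidy: set 448 − 2P = 5P + 175 → P* = €39, Q* = 370.
With a per-unit subsidy paid to buyers, each effectively pays P − 28, so demand becomes Qd = 448 − 2(P − 28).
Solving gives Q = 410 with buyers paying €19 and sellers receiving €47 (the €28 wedge).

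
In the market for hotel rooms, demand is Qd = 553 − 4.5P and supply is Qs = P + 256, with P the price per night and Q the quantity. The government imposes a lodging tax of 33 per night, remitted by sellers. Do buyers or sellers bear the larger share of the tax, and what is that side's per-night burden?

Sellers bear the larger share: 27 per night.

Before the tax: set 553 − 4.5P = P + 256 → P* = 54, Q* = 310.
With the tax collected from sellers, supply shifts: Qs = (P − 33) + 256.
New equilibrium: buyers pay 60, sellers receive 27, Q = 283. (Wedge: Pb − Ps = 33.)
Per-night burden: buyers 6, sellers 27.
Sellers take the larger share because supply is less price-elastic here (demand slope 4.5 vs supply slope 1).
The less price-elastic side of the market bears the larger share of a per-unit tax.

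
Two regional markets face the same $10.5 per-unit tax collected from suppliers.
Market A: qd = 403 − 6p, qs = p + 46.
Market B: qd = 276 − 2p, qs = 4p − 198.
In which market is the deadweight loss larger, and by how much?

Market A: pre-tax p* = $51, q* = 97; post-tax q = 88; deadweight loss = $47.25.
Market B: pre-tax p* = $79, q* = 118; post-tax q = 104; deadweight loss = $73.5.
Difference: $47.25 vs $73.5 → market B is larger by $26.25.

Market B, by $26.25.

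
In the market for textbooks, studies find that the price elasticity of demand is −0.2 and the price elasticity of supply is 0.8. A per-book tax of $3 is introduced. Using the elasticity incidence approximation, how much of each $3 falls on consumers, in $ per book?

Consumers bear ≈ $2.4 per book.

Incidence ratio: consumers' share ≈ εs / (εs + |εd|) = 0.8 / (0.8 + 0.2) = 0.8.
So consumers bear ≈ 0.8 × $3 = $2.4; sellers bear $0.6.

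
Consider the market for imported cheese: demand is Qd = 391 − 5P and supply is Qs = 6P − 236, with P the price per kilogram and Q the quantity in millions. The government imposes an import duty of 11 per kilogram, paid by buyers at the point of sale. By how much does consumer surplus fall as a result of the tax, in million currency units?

Before the tax: set 391 − 5P = 6P − 236 → P* = 57, Q* = 106.
With the tax collected from buyers, demand (in seller-price terms) shifts: Qd = 391 − 5(P + 11).
Solving gives Q = 76 with buyers paying 63 and suppliers receiving 52 (the 11 wedge).
ΔCS is the trapezoid between Q = 76 and Q = 106 of height 6: ½ · (106 + 76) · 6 = 546.

Consumer surplus falls by 546 million.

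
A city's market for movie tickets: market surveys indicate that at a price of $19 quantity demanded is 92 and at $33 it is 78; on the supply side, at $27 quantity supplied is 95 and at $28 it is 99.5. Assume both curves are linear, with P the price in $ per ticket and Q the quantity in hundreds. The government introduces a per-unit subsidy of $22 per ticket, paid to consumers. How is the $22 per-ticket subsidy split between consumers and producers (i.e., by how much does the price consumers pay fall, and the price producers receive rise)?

Demand slope: (78 − 92)/(33 − 19) = -1, so Qd = 111 − P.
Supply slope: (99.5 − 95)/(28 − 27) = 4.5, so Qs = 4.5P − 26.5.
Without the subsidy, 111 − P = 4.5P − 26.5 gives 5.5P = 137.5, so P* = $25 and Q* = 86.
With a per-unit subsidy paid to consumers, each effectively pays P − 22, so demand becomes Qd = 111 − (P − 22).
Solving gives Q = 104 with consumers paying $7 and producers receiving $29 (the $22 wedge).
Gain to consumers: $18; to producers: $4. (They sum to $22.)

Consumers gain $18 per ticket; producers gain $4 per ticket.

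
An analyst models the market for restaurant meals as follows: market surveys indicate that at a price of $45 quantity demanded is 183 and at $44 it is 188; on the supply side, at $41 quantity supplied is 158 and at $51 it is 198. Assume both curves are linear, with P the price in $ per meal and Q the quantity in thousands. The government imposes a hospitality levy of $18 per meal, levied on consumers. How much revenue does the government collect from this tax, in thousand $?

Tax revenue = $2484 thousand.

Demand slope: (188 − 183)/(44 − 45) = -5, so Qd = 408 − 5P.
Supply slope: (198 − 158)/(51 − 41) = 4, so Qs = 4P − 6.
Without the tax, 408 − 5P = 4P − 6 gives 9P = 414, so P* = $46 and Q* = 178.
With the tax collected from consumers, demand (in seller-price terms) shifts: Qd = 408 − 5(P + 18).
Solving gives Q = 138 with consumers paying $54 and suppliers receiving $36 (the $18 wedge).
Revenue = t · Q = 18 · 138 = $2484.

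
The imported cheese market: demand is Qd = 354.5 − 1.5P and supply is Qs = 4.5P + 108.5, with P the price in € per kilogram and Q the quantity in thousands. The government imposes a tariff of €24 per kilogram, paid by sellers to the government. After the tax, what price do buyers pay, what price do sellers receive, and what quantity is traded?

Buyers pay €59; sellers receive €35; quantity = 266.

Before the tax: set 354.5 − 1.5P = 4.5P + 108.5 → P* = €41, Q* = 293.
With the tax collected from sellers, supply shifts: Qs = 4.5(P − 24) + 108.5.
New equilibrium: buyers pay €59, sellers receive €35, Q = 266. (Wedge: Pb − Ps = 24.)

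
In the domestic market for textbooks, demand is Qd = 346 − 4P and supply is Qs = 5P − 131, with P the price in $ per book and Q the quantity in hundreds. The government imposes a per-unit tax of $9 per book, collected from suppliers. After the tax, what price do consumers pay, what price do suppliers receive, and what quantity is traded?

Without the tax, 346 − 4P = 5P − 131 gives 9P = 477, so P* = $53 and Q* = 134.
With the tax collected from suppliers, supply shifts: Qs = 5(P − 9) − 131.
Solving gives Q = 114 with consumers paying $58 and suppliers receiving $49 (the $9 wedge).

Consumers pay $58; suppliers receive $49; quantity = 114.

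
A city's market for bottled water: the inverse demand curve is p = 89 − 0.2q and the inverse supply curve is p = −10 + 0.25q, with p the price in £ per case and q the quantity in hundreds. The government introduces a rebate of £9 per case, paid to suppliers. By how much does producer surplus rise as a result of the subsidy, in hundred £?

Rewrite in direct form: qd = 445 − 5p and qs = 4p + 40.
Without the subsidy, 445 − 5p = 4p + 40 gives 9p = 405, so p* = £45 and q* = 220.
With a per-unit subsidy paid to suppliers, each receives p + 9 per unit sold, so supply becomes qs = 4(p + 9) + 40.
New equilibrium: buyers pay £41, suppliers receive £50, q = 240. (Wedge: pb − ps = −9.)
ΔPS is the trapezoid between Q = 240 and Q = 220 of height £5: ½ · (220 + 240) · 5 = £1150.

Producer surplus rises by £1150 hundred.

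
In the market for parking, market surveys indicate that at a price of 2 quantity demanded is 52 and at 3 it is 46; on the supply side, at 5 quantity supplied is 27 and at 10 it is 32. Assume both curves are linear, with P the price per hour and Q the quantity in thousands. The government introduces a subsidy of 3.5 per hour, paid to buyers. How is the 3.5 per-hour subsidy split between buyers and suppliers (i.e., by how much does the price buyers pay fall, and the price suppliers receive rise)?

Demand slope: (46 − 52)/(3 − 2) = -6, so Qd = 64 − 6P.
Supply slope: (32 − 27)/(10 − 5) = 1, so Qs = P + 22.
Without the subsidy, 64 − 6P = P + 22 gives 7P = 42, so P* = 6 and Q* = 28.
With a per-unit subsidy paid to buyers, each effectively pays P − 3.5, so demand becomes Qd = 64 − 6(P − 3.5).
New equilibrium: buyers pay 5.5, suppliers receive 9, Q = 31. (Wedge: Pb − Ps = −3.5.)
Gain to buyers: 0.5; to suppliers: 3. (They sum to 3.5.)

Buyers gain 0.5 per hour; suppliers gain 3 per hour.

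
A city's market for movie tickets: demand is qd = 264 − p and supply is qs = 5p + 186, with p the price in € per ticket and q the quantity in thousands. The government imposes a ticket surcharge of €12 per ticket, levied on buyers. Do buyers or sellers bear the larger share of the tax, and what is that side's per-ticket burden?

Without the tax, 264 − p = 5p + 186 gives 6p = 78, so p* = €13 and q* = 251.
With the tax collected from buyers, demand (in seller-price terms) shifts: qd = 264 − (p + 12).
New equilibrium: buyers pay €23, sellers receive €11, q = 241. (Wedge: pb − ps = 12.)
Per-ticket burden: buyers €10, sellers €2.
Buyers take the larger share because demand is less price-elastic here (demand slope 1 vs supply slope 5).
The less price-elastic side of the market bears the larger share of a per-unit tax.

Buyers bear the larger share: €10 per ticket.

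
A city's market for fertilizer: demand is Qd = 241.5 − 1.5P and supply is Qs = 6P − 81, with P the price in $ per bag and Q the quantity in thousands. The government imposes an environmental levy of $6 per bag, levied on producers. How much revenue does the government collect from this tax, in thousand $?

Without the tax, 241.5 − 1.5P = 6P − 81 gives 7.5P = 322.5, so P* = $43 and Q* = 177.
With the tax collected from producers, supply shifts: Qs = 6(P − 6) − 81.
Solving gives Q = 169.8 with consumers paying $47.8 and producers receiving $41.8 (the $6 wedge).
Revenue = t · Q = 6 · 169.8 = $1018.8.

Tax revenue = $1018.8 thousand.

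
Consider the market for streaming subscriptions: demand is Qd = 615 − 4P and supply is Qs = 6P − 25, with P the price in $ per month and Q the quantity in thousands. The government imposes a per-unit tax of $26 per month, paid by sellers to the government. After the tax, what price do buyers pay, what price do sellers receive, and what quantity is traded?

Without the tax, 615 − 4P = 6P − 25 gives 10P = 640, so P* = $64 and Q* = 359.
With the tax collected from sellers, supply shifts: Qs = 6(P − 26) − 25.
Solving gives Q = 296.6 with buyers paying $79.6 and sellers receiving $53.6 (the $26 wedge).
The less price-elastic side of the market bears the larger share of a per-unit tax.

Buyers pay $79.6; sellers receive $53.6; quantity = 296.6.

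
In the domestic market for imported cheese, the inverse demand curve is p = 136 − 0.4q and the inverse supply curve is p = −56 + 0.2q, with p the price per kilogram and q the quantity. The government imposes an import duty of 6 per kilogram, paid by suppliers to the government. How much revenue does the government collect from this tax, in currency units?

Inverting to q(p) form: qd = 340 − 2.5p; qs = 5p + 280.
Before the tax: set 340 − 2.5p = 5p + 280 → p* = 8, q* = 320.
With the tax collected from suppliers, supply shifts: qs = 5(p − 6) + 280.
Solving gives q = 310 with buyers paying 12 and suppliers receiving 6 (the 6 wedge).
Revenue = t · Q = 6 · 310 = 1860.

Tax revenue = 1860.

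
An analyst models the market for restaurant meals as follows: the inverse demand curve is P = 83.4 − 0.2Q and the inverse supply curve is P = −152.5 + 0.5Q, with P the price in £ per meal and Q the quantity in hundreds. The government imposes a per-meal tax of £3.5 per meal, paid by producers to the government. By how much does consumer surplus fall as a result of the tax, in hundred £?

Inverting to Q(P) form: Qd = 417 − 5P; Qs = 2P + 305.
Before the tax: set 417 − 5P = 2P + 305 → P* = £16, Q* = 337.
With the tax collected from producers, supply shifts: Qs = 2(P − 3.5) + 305.
Solving gives Q = 332 with consumers paying £17 and producers receiving £13.5 (the £3.5 wedge).
ΔCS is the trapezoid between Q = 332 and Q = 337 of height £1: ½ · (337 + 332) · 1 = £334.5.

Consumer surplus falls by £334.5 hundred.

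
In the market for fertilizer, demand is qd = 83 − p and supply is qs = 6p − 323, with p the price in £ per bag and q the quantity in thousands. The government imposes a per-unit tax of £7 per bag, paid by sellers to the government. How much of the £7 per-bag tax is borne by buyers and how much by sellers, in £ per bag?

Before the tax: set 83 − p = 6p − 323 → p* = £58, q* = 25.
With the tax collected from sellers, supply shifts: qs = 6(p − 7) − 323.
Solving gives q = 19 with buyers paying £64 and sellers receiving £57 (the £7 wedge).
Burden on buyers: £6; on sellers: £1. (They sum to £7.)

Buyers bear £6 per bag; sellers bear £1 per bag.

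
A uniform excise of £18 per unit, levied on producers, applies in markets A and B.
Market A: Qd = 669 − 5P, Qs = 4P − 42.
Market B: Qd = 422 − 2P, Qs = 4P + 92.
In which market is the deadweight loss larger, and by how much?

Market A: pre-tax P* = £79, Q* = 274; post-tax Q = 234; deadweight loss = £360.
Market B: pre-tax P* = £55, Q* = 312; post-tax Q = 288; deadweight loss = £216.
Difference: £360 vs £216 → market A is larger by £144.

Market A, by £144.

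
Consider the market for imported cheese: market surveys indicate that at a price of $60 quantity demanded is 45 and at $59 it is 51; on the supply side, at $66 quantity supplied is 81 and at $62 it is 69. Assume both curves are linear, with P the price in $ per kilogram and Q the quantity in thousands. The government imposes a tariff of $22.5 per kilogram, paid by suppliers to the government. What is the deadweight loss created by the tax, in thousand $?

Demand slope: (51 − 45)/(59 − 60) = -6, so Qd = 405 − 6P.
Supply slope: (69 − 81)/(62 − 66) = 3, so Qs = 3P − 117.
Without the tax, 405 − 6P = 3P − 117 gives 9P = 522, so P* = $58 and Q* = 57.
With the tax collected from suppliers, supply shifts: Qs = 3(P − 22.5) − 117.
Solving gives Q = 12 with consumers paying $65.5 and suppliers receiving $43 (the $22.5 wedge).
Quantity falls by |ΔQ| = |57 − 12| = 45.
DWL = ½ · t · |ΔQ| = ½ · 22.5 · 45 = $506.25.

Deadweight loss = $506.25 thousand.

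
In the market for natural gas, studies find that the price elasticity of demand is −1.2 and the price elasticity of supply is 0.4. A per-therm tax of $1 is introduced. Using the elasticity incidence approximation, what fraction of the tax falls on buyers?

Incidence ratio: buyers' share ≈ εs / (εs + |εd|) = 0.4 / (0.4 + 1.2) = 0.25.
Supply is the less elastic side, so buyers bear the smaller share.

Buyers' share ≈ 0.25.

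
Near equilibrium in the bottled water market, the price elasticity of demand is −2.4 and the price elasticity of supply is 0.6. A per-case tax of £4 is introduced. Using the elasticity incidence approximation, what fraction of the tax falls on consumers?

Incidence ratio: consumers' share ≈ εs / (εs + |εd|) = 0.6 / (0.6 + 2.4) = 0.2.
Supply is the less elastic side, so consumers bear the smaller share.

Consumers' share ≈ 0.2.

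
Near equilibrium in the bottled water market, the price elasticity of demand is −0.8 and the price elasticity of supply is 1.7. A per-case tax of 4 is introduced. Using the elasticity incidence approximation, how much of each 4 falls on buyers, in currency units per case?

Buyers bear ≈ 2.72 per case.

Incidence ratio: buyers' share ≈ εs / (εs + |εd|) = 1.7 / (1.7 + 0.8) = 0.68.
So buyers bear ≈ 0.68 × 4 = 2.72; sellers bear 1.28.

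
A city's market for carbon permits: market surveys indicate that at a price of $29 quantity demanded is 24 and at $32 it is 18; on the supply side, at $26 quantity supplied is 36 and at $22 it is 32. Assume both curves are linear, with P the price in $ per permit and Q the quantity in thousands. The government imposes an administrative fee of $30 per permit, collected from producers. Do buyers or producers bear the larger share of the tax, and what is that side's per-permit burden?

Demand slope: (18 − 24)/(32 − 29) = -2, so Qd = 82 − 2P.
Supply slope: (32 − 36)/(22 − 26) = 1, so Qs = P + 10.
Before the tax: set 82 − 2P = P + 10 → P* = $24, Q* = 34.
With the tax collected from producers, supply shifts: Qs = (P − 30) + 10.
New equilibrium: buyers pay $34, producers receive $4, Q = 14. (Wedge: Pb − Ps = 30.)
Per-permit burden: buyers $10, producers $20.
Producers take the larger share because supply is less price-elastic here (demand slope 2 vs supply slope 1).

Producers bear the larger share: $20 per permit.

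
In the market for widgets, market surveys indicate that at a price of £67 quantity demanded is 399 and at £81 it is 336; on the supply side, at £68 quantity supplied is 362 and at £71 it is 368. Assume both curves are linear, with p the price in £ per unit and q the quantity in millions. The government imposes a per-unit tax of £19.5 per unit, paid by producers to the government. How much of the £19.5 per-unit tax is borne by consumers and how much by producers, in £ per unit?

Demand slope: (336 − 399)/(81 − 67) = -4.5, so qd = 700.5 − 4.5p.
Supply slope: (368 − 362)/(71 − 68) = 2, so qs = 2p + 226.
Before the tax: set 700.5 − 4.5p = 2p + 226 → p* = £73, q* = 372.
With the tax collected from producers, supply shifts: qs = 2(p − 19.5) + 226.
Solving gives q = 345 with consumers paying £79 and producers receiving £59.5 (the £19.5 wedge).
Burden on consumers: £6; on producers: £13.5. (They sum to £19.5.)
The less price-elastic side of the market bears the larger share of a per-unit tax.

Consumers bear £6 per unit; producers bear £13.5 per unit.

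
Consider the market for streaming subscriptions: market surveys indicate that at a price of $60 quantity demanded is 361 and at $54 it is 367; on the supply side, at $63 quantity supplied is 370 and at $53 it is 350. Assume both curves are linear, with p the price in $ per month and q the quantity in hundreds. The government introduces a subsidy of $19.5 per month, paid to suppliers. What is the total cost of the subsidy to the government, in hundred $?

Demand slope: (367 − 361)/(54 − 60) = -1, so qd = 421 − p.
Supply slope: (350 − 370)/(53 − 63) = 2, so qs = 2p + 244.
Before the subsidy: set 421 − p = 2p + 244 → p* = $59, q* = 362.
With a per-unit subsidy paid to suppliers, each receives p + 19.5 per unit sold, so supply becomes qs = 2(p + 19.5) + 244.
Solving gives q = 375 with consumers paying $46 and suppliers receiving $65.5 (the $19.5 wedge).
Outlay = t · Q = 19.5 · 375 = $7312.5.

Government outlay = $7312.5 hundred.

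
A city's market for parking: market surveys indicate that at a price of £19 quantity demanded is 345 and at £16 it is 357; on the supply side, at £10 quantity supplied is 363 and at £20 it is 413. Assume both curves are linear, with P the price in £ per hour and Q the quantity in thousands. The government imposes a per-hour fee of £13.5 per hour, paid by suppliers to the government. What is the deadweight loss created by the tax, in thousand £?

Demand slope: (357 − 345)/(16 − 19) = -4, so Qd = 421 − 4P.
Supply slope: (413 − 363)/(20 − 10) = 5, so Qs = 5P + 313.
Without the tax, 421 − 4P = 5P + 313 gives 9P = 108, so P* = £12 and Q* = 373.
With the tax collected from suppliers, supply shifts: Qs = 5(P − 13.5) + 313.
Solving gives Q = 343 with consumers paying £19.5 and suppliers receiving £6 (the £13.5 wedge).
Quantity falls by |ΔQ| = |373 − 343| = 30.
DWL = ½ · t · |ΔQ| = ½ · 13.5 · 30 = £202.5.

Deadweight loss = £202.5 thousand.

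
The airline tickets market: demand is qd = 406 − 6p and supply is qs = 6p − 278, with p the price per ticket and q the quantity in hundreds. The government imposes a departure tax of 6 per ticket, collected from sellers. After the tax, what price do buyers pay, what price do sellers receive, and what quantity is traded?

Buyers pay 60; sellers receive 54; quantity = 46.

Before the tax: set 406 − 6p = 6p − 278 → p* = 57, q* = 64.
With the tax collected from sellers, supply shifts: qs = 6(p − 6) − 278.
Solving gives q = 46 with buyers paying 60 and sellers receiving 54 (the 6 wedge).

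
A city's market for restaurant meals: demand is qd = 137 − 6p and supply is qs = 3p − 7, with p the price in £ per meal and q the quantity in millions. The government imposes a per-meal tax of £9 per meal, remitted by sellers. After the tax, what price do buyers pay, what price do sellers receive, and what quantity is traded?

Buyers pay £19; sellers receive £10; quantity = 23.

Before the tax: set 137 − 6p = 3p − 7 → p* = £16, q* = 41.
With the tax collected from sellers, supply shifts: qs = 3(p − 9) − 7.
Solving gives q = 23 with buyers paying £19 and sellers receiving £10 (the £9 wedge).
The less price-elastic side of the market bears the larger share of a per-unit tax.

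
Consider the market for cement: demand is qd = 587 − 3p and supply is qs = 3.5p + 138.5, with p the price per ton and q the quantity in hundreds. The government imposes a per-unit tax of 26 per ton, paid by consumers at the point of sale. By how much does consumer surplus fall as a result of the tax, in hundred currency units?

Consumer surplus falls by 5026 hundred.

Without the tax, 587 − 3p = 3.5p + 138.5 gives 6.5p = 448.5, so p* = 69 and q* = 380.
With the tax collected from consumers, demand (in seller-price terms) shifts: qd = 587 − 3(p + 26).
Solving gives q = 338 with consumers paying 83 and suppliers receiving 57 (the 26 wedge).
ΔCS is the trapezoid between Q = 338 and Q = 380 of height 14: ½ · (380 + 338) · 14 = 5026.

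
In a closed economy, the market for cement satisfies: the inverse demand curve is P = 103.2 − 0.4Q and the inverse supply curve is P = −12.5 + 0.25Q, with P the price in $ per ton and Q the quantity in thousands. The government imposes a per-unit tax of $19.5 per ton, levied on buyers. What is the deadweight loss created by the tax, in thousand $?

Deadweight loss = $292.5 thousand.

Inverting to Q(P) form: Qd = 258 − 2.5P; Qs = 4P + 50.
Without the tax, 258 − 2.5P = 4P + 50 gives 6.5P = 208, so P* = $32 and Q* = 178.
With the tax collected from buyers, demand (in seller-price terms) shifts: Qd = 258 − 2.5(P + 19.5).
Solving gives Q = 148 with buyers paying $44 and suppliers receiving $24.5 (the $19.5 wedge).
Quantity falls by |ΔQ| = |178 − 148| = 30.
DWL = ½ · t · |ΔQ| = ½ · 19.5 · 30 = $292.5.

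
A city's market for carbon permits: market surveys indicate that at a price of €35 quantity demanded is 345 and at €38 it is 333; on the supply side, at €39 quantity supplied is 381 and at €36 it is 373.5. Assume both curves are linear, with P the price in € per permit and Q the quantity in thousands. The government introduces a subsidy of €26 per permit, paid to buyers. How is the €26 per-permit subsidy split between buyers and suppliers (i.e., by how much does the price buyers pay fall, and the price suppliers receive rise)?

Demand slope: (333 − 345)/(38 − 35) = -4, so Qd = 485 − 4P.
Supply slope: (373.5 − 381)/(36 − 39) = 2.5, so Qs = 2.5P + 283.5.
Before the subsidy: set 485 − 4P = 2.5P + 283.5 → P* = €31, Q* = 361.
With a per-unit subsidy paid to buyers, each effectively pays P − 26, so demand becomes Qd = 485 − 4(P − 26).
Solving gives Q = 401 with buyers paying €21 and suppliers receiving €47 (the €26 wedge).
Gain to buyers: €10; to suppliers: €16. (They sum to €26.)

Buyers gain €10 per permit; suppliers gain €16 per permit.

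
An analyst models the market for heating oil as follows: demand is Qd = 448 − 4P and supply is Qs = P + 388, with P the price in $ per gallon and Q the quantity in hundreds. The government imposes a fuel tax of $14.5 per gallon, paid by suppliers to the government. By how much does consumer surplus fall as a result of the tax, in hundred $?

Without the tax, 448 − 4P = P + 388 gives 5P = 60, so P* = $12 and Q* = 400.
With the tax collected from suppliers, supply shifts: Qs = (P − 14.5) + 388.
New equilibrium: consumers pay $14.9, suppliers receive $0.4, Q = 388.4. (Wedge: Pb − Ps = 14.5.)
ΔCS is the trapezoid between Q = 388.4 and Q = 400 of height $2.9: ½ · (400 + 388.4) · 2.9 = $1143.18.

Consumer surplus falls by $1143.18 hundred.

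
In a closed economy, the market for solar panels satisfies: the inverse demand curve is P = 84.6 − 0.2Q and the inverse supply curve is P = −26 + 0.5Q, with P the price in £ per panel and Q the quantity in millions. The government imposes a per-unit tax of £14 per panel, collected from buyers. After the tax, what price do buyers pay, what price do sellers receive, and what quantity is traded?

Buyers pay £57; sellers receive £43; quantity = 138.

Inverting to Q(P) form: Qd = 423 − 5P; Qs = 2P + 52.
Without the tax, 423 − 5P = 2P + 52 gives 7P = 371, so P* = £53 and Q* = 158.
With the tax collected from buyers, demand (in seller-price terms) shifts: Qd = 423 − 5(P + 14).
New equilibrium: buyers pay £57, sellers receive £43, Q = 138. (Wedge: Pb − Ps = 14.)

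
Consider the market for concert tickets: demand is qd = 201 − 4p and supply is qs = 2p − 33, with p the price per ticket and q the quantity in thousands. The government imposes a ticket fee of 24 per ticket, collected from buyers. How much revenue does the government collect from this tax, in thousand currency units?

Tax revenue = 312 thousand.

Before the tax: set 201 − 4p = 2p − 33 → p* = 39, q* = 45.
With the tax collected from buyers, demand (in seller-price terms) shifts: qd = 201 − 4(p + 24).
Solving gives q = 13 with buyers paying 47 and suppliers receiving 23 (the 24 wedge).
Revenue = t · Q = 24 · 13 = 312.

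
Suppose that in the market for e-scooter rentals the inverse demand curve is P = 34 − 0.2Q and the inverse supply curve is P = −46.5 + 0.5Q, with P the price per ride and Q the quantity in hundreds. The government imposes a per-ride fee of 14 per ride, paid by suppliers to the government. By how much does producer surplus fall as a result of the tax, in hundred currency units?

Producer surplus falls by 1050 hundred.

Rewrite in direct form: Qd = 170 − 5P and Qs = 2P + 93.
Before the tax: set 170 − 5P = 2P + 93 → P* = 11, Q* = 115.
With the tax collected from suppliers, supply shifts: Qs = 2(P − 14) + 93.
New equilibrium: consumers pay 15, suppliers receive 1, Q = 95. (Wedge: Pb − Ps = 14.)
ΔPS is the trapezoid between Q = 95 and Q = 115 of height 10: ½ · (115 + 95) · 10 = 1050.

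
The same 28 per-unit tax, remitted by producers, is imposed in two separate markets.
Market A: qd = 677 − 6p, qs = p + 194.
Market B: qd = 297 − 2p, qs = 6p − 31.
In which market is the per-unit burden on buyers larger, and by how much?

Market B, by 17.

Market A: pre-tax p* = 69, q* = 263; post-tax q = 239; per-unit burden on buyers = 4.
Market B: pre-tax p* = 41, q* = 215; post-tax q = 173; per-unit burden on buyers = 21.
Difference: 4 vs 21 → market B is larger by 17.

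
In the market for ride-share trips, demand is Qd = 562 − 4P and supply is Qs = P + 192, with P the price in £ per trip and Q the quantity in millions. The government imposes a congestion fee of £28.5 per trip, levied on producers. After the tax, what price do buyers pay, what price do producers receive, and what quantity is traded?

Buyers pay £79.7; producers receive £51.2; quantity = 243.2.

Before the tax: set 562 − 4P = P + 192 → P* = £74, Q* = 266.
With the tax collected from producers, supply shifts: Qs = (P − 28.5) + 192.
New equilibrium: buyers pay £79.7, producers receive £51.2, Q = 243.2. (Wedge: Pb − Ps = 28.5.)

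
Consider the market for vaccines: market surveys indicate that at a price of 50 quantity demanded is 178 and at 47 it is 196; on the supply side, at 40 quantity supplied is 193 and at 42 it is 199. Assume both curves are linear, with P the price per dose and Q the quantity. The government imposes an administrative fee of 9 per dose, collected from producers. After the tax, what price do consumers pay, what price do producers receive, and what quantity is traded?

Demand slope: (196 − 178)/(47 − 50) = -6, so Qd = 478 − 6P.
Supply slope: (199 − 193)/(42 − 40) = 3, so Qs = 3P + 73.
Without the tax, 478 − 6P = 3P + 73 gives 9P = 405, so P* = 45 and Q* = 208.
With the tax collected from producers, supply shifts: Qs = 3(P − 9) + 73.
Solving gives Q = 190 with consumers paying 48 and producers receiving 39 (the 9 wedge).
The less price-elastic side of the market bears the larger share of a per-unit tax.

Consumers pay 48; producers receive 39; quantity = 190.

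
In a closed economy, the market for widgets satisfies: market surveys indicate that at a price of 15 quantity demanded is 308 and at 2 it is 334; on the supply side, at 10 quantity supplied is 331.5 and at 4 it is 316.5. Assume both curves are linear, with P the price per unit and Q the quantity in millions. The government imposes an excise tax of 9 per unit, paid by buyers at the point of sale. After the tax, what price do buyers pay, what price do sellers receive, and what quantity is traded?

Demand slope: (334 − 308)/(2 − 15) = -2, so Qd = 338 − 2P.
Supply slope: (316.5 − 331.5)/(4 − 10) = 2.5, so Qs = 2.5P + 306.5.
Before the tax: set 338 − 2P = 2.5P + 306.5 → P* = 7, Q* = 324.
With the tax collected from buyers, demand (in seller-price terms) shifts: Qd = 338 − 2(P + 9).
New equilibrium: buyers pay 12, sellers receive 3, Q = 314. (Wedge: Pb − Ps = 9.)
The less price-elastic side of the market bears the larger share of a per-unit tax.

Buyers pay 12; sellers receive 3; quantity = 314.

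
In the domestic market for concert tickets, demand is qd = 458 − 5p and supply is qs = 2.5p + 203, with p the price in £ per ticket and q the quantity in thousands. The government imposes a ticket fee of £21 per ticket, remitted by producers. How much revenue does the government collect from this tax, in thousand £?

Without the tax, 458 − 5p = 2.5p + 203 gives 7.5p = 255, so p* = £34 and q* = 288.
With the tax collected from producers, supply shifts: qs = 2.5(p − 21) + 203.
Solving gives q = 253 with consumers paying £41 and producers receiving £20 (the £21 wedge).
Revenue = t · Q = 21 · 253 = £5313.

Tax revenue = £5313 thousand.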